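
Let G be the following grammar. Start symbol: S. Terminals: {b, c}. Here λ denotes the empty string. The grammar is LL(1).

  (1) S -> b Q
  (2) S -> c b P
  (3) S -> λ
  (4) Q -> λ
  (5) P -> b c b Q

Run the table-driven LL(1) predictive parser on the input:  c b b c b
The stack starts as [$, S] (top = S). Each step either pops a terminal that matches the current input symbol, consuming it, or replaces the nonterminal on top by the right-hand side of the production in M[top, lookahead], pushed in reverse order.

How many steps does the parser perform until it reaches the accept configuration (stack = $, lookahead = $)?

step 1: stack=$ S  input=c b b c b $  — expand S -> c b P
step 2: stack=$ P b c  input=c b b c b $  — match c
step 3: stack=$ P b  input=b b c b $  — match b
step 4: stack=$ P  input=b c b $  — expand P -> b c b Q
step 5: stack=$ Q b c b  input=b c b $  — match b
step 6: stack=$ Q b c  input=c b $  — match c
step 7: stack=$ Q b  input=b $  — match b
step 8: stack=$ Q  input=$  — expand Q -> λ
Accept reached after 8 steps.

8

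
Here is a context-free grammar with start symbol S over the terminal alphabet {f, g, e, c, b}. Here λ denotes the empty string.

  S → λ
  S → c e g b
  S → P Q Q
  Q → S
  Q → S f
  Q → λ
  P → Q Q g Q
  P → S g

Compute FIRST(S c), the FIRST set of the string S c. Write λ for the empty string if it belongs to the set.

{c, f, g}

FIRST(S) = {λ, c, f, g}  (via P Q Q)
FIRST(Q) = {λ, c, f, g}  (via S, S f)
FIRST(P) = {c, f, g}  (via Q Q g Q, S g)
FIRST(S c): take FIRST of each symbol in turn, carrying on past any symbol whose FIRST contains λ; result {c, f, g}.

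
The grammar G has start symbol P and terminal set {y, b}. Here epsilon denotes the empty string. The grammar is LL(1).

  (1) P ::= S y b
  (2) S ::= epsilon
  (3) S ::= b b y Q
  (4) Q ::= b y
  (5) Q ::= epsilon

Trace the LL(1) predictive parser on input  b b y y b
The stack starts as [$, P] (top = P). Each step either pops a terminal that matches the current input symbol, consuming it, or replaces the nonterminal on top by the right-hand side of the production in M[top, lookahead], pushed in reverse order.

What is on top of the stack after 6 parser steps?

step 1: stack=$ P  input=b b y y b $  — expand P ::= S y b
step 2: stack=$ b y S  input=b b y y b $  — expand S ::= b b y Q
step 3: stack=$ b y Q y b b  input=b b y y b $  — match b
step 4: stack=$ b y Q y b  input=b y y b $  — match b
step 5: stack=$ b y Q y  input=y y b $  — match y
step 6: stack=$ b y Q  input=y b $  — expand Q ::= epsilon
Stack after step 6: $ b y (top = y).

y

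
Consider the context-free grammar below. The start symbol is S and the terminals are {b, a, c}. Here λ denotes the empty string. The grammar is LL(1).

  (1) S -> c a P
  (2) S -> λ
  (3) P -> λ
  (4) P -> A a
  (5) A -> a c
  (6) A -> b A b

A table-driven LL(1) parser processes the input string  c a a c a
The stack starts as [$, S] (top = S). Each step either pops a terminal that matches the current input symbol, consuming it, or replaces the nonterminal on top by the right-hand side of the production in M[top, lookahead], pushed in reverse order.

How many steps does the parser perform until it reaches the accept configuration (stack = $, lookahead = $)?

     Stack    Input        Action
  1  $ S      c a a c a $  expand S -> c a P
  2  $ P a c  c a a c a $  match c
  3  $ P a    a a c a $    match a
  4  $ P      a c a $      expand P -> A a
  5  $ a A    a c a $      expand A -> a c
  6  $ a c a  a c a $      match a
  7  $ a c    c a $        match c
  8  $ a      a $          match a
Accept reached after 8 steps.

8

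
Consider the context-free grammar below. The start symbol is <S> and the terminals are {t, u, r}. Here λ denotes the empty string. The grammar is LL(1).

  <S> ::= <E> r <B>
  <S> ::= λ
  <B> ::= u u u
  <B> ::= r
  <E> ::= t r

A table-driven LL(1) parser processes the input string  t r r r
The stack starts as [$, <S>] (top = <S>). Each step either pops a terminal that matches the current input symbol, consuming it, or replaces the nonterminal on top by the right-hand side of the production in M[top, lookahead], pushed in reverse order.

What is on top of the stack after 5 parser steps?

<B>

step 1: stack=$ <S>  input=t r r r $  — expand <S> ::= <E> r <B>
step 2: stack=$ <B> r <E>  input=t r r r $  — expand <E> ::= t r
step 3: stack=$ <B> r r t  input=t r r r $  — match t
step 4: stack=$ <B> r r  input=r r r $  — match r
step 5: stack=$ <B> r  input=r r $  — match r
Stack after step 5: $ <B> (top = <B>).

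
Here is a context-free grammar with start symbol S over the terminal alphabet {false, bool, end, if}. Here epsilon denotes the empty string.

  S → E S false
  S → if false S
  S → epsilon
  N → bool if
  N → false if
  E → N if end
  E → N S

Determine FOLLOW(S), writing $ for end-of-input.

{$, bool, false, if}

FIRST(N) = {bool, false}
FIRST(E) = {bool, false}  (via N if end, N S)
FIRST(S) = {epsilon, bool, false, if}  (via E S false)
FOLLOW(S) includes $ since S is the start symbol.
FOLLOW(E): in S→E S false, E is followed by S false with FIRST {bool, false, if}. Thus FOLLOW(E) = {bool, false, if}.
FOLLOW(S): in S→E S false, S is followed by false with FIRST {false}; in S→if false S, the suffix after S is empty (adds nothing new); in E→N S, the suffix after S is empty, so FOLLOW(S) ⊇ FOLLOW(E) = {bool, false, if}. Thus FOLLOW(S) = {$, bool, false, if}.
FOLLOW(N): in E→N if end, N is followed by if end with FIRST {if}; in E→N S, N is followed by S with FIRST {epsilon, bool, false, if}; in E→N S, the suffix after N is nullable, so FOLLOW(N) ⊇ FOLLOW(E) = {bool, false, if}. Thus FOLLOW(N) = {bool, false, if}.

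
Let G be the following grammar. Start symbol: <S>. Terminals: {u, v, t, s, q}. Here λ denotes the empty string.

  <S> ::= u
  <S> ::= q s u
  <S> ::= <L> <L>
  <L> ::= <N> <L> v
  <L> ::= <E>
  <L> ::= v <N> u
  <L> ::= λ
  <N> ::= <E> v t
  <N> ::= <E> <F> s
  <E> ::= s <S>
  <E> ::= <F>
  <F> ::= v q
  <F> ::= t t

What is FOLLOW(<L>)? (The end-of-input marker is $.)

FIRST(<F>) = {t, v}
FIRST(<E>) = {s, t, v}  (via <F>)
FIRST(<N>) = {s, t, v}  (via <E> v t, <E> <F> s)
FIRST(<L>) = {λ, s, t, v}  (via <N> <L> v, <E>)
FIRST(<S>) = {λ, q, s, t, u, v}  (via <L> <L>)
FOLLOW(<S>) includes $ since <S> is the start symbol.
FOLLOW(<N>): in <L>::=<N> <L> v, <N> is followed by <L> v with FIRST {s, t, v}; in <L>::=v <N> u, <N> is followed by u with FIRST {u}. Thus FOLLOW(<N>) = {s, t, u, v}.
FOLLOW(<S>): in <E>::=s <S>, the suffix after <S> is empty, so FOLLOW(<S>) ⊇ FOLLOW(<E>) = {$, s, t, v}. Thus FOLLOW(<S>) = {$, s, t, v}.
FOLLOW(<L>): in <S>::=<L> <L> (occurrence 1), <L> is followed by <L> with FIRST {λ, s, t, v}; in <S>::=<L> <L> (occurrence 1), the suffix after <L> is nullable, so FOLLOW(<L>) ⊇ FOLLOW(<S>) = {$, s, t, v}; in <S>::=<L> <L> (occurrence 2), the suffix after <L> is empty, so FOLLOW(<L>) ⊇ FOLLOW(<S>) = {$, s, t, v}; in <L>::=<N> <L> v, <L> is followed by v with FIRST {v}. Thus FOLLOW(<L>) = {$, s, t, v}.
FOLLOW(<E>): in <L>::=<E>, the suffix after <E> is empty, so FOLLOW(<E>) ⊇ FOLLOW(<L>) = {$, s, t, v}; in <N>::=<E> v t, <E> is followed by v t with FIRST {v}; in <N>::=<E> <F> s, <E> is followed by <F> s with FIRST {t, v}. Thus FOLLOW(<E>) = {$, s, t, v}.
FOLLOW(<F>): in <N>::=<E> <F> s, <F> is followed by s with FIRST {s}; in <E>::=<F>, the suffix after <F> is empty, so FOLLOW(<F>) ⊇ FOLLOW(<E>) = {$, s, t, v}. Thus FOLLOW(<F>) = {$, s, t, v}.

{$, s, t, v}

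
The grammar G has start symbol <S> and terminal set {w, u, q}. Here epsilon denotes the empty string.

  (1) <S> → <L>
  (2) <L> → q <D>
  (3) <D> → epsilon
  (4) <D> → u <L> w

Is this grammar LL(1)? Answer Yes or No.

Yes

FIRST(<S>) = {q}
FIRST(<L>) = {q}
FIRST(<D>) = {epsilon, u}
FOLLOW(<S>) = {$}
FOLLOW(<L>) = {$, w}
FOLLOW(<D>) = {$, w}
Each cell of M receives at most one production.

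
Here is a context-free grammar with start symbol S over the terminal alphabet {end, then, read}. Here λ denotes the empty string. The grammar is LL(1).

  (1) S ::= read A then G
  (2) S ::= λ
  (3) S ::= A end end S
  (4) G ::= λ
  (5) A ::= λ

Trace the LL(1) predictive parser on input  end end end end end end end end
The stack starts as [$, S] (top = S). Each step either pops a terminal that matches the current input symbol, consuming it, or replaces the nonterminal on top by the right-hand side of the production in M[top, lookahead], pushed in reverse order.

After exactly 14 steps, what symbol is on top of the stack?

step 1: stack=$ S  input=end end end end end end end end $  — expand S ::= A end end S
step 2: stack=$ S end end A  input=end end end end end end end end $  — expand A ::= λ
step 3: stack=$ S end end  input=end end end end end end end end $  — match end
step 4: stack=$ S end  input=end end end end end end end $  — match end
step 5: stack=$ S  input=end end end end end end $  — expand S ::= A end end S
step 6: stack=$ S end end A  input=end end end end end end $  — expand A ::= λ
step 7: stack=$ S end end  input=end end end end end end $  — match end
step 8: stack=$ S end  input=end end end end end $  — match end
step 9: stack=$ S  input=end end end end $  — expand S ::= A end end S
step 10: stack=$ S end end A  input=end end end end $  — expand A ::= λ
step 11: stack=$ S end end  input=end end end end $  — match end
step 12: stack=$ S end  input=end end end $  — match end
step 13: stack=$ S  input=end end $  — expand S ::= A end end S
step 14: stack=$ S end end A  input=end end $  — expand A ::= λ
Stack after step 14: $ S end end (top = end).

end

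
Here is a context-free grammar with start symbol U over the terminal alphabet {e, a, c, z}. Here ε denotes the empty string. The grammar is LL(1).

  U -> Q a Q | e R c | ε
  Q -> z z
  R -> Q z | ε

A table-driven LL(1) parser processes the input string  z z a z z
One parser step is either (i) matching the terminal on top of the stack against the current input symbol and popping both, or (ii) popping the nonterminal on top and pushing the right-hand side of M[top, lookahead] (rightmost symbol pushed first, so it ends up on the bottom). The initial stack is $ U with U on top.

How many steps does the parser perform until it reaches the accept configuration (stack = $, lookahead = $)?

8

step 1: stack=$ U  input=z z a z z $  — expand U -> Q a Q
step 2: stack=$ Q a Q  input=z z a z z $  — expand Q -> z z
step 3: stack=$ Q a z z  input=z z a z z $  — match z
step 4: stack=$ Q a z  input=z a z z $  — match z
step 5: stack=$ Q a  input=a z z $  — match a
step 6: stack=$ Q  input=z z $  — expand Q -> z z
step 7: stack=$ z z  input=z z $  — match z
step 8: stack=$ z  input=z $  — match z
Accept reached after 8 steps.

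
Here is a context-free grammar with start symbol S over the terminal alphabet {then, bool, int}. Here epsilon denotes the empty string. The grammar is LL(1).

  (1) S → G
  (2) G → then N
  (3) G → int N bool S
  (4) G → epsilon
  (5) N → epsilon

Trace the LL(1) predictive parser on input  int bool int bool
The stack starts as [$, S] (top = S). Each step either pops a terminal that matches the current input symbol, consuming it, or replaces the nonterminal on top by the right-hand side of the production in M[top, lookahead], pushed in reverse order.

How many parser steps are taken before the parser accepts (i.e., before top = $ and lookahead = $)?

      Stack           Input                Action
   1  $ S             int bool int bool $  expand S → G
   2  $ G             int bool int bool $  expand G → int N bool S
   3  $ S bool N int  int bool int bool $  match int
   4  $ S bool N      bool int bool $      expand N → epsilon
   5  $ S bool        bool int bool $      match bool
   6  $ S             int bool $           expand S → G
   7  $ G             int bool $           expand G → int N bool S
   8  $ S bool N int  int bool $           match int
   9  $ S bool N      bool $               expand N → epsilon
  10  $ S bool        bool $               match bool
  11  $ S             $                    expand S → G
  12  $ G             $                    expand G → epsilon
Accept reached after 12 steps.

12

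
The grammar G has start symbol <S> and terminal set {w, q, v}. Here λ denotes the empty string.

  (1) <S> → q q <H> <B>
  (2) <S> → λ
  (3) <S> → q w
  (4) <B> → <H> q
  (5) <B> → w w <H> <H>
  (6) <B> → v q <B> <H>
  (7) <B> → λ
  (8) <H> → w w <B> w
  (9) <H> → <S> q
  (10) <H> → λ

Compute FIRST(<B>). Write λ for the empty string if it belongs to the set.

{λ, q, v, w}

FIRST(<S>) = {λ, q}
FIRST(<H>) = {λ, q, w}  (via <S> q)
FIRST(<B>) = {λ, q, v, w}  (via <H> q)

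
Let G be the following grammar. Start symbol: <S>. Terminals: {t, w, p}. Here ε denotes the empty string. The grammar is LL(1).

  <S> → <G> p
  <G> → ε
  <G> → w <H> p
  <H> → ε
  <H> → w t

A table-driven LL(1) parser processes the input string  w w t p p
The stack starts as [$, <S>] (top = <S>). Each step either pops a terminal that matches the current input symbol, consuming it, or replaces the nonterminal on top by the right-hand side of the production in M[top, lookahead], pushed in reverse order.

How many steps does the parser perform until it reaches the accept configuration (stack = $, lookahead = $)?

8

     Stack        Input        Action
  1  $ <S>        w w t p p $  expand <S> → <G> p
  2  $ p <G>      w w t p p $  expand <G> → w <H> p
  3  $ p p <H> w  w w t p p $  match w
  4  $ p p <H>    w t p p $    expand <H> → w t
  5  $ p p t w    w t p p $    match w
  6  $ p p t      t p p $      match t
  7  $ p p        p p $        match p
  8  $ p          p $          match p
Accept reached after 8 steps.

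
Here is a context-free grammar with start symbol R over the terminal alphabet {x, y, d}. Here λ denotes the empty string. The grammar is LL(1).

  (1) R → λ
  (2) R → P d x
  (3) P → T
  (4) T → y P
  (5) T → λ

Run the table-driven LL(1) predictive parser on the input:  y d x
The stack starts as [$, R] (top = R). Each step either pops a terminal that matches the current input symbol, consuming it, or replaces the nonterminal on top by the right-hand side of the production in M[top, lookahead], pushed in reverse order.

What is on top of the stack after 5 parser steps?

step 1: stack=$ R  input=y d x $  — expand R → P d x
step 2: stack=$ x d P  input=y d x $  — expand P → T
step 3: stack=$ x d T  input=y d x $  — expand T → y P
step 4: stack=$ x d P y  input=y d x $  — match y
step 5: stack=$ x d P  input=d x $  — expand P → T
Stack after step 5: $ x d T (top = T).

T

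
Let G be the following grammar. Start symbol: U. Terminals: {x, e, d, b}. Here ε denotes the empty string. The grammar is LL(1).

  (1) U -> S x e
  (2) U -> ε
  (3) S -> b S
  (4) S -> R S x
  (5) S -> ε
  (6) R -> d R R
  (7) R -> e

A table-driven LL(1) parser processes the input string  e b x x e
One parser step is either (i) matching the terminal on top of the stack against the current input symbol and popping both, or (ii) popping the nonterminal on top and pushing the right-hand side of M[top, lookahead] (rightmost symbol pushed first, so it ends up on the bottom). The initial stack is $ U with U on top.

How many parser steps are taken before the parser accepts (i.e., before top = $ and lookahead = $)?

      Stack        Input        Action
   1  $ U          e b x x e $  expand U -> S x e
   2  $ e x S      e b x x e $  expand S -> R S x
   3  $ e x x S R  e b x x e $  expand R -> e
   4  $ e x x S e  e b x x e $  match e
   5  $ e x x S    b x x e $    expand S -> b S
   6  $ e x x S b  b x x e $    match b
   7  $ e x x S    x x e $      expand S -> ε
   8  $ e x x      x x e $      match x
   9  $ e x        x e $        match x
  10  $ e          e $          match e
Accept reached after 10 steps.

10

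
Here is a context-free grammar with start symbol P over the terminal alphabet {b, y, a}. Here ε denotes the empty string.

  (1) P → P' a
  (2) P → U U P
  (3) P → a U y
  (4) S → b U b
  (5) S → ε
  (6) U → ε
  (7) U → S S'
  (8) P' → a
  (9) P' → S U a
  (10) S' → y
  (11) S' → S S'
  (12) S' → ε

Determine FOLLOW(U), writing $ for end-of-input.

{a, b, y}

FIRST(S): from S→b U b we get {b}; from S→ε we get {ε}. So FIRST(S) = {ε, b}.
FIRST(S'): from S'→y we get {y}; from S'→S S' we get {ε, b, y}; from S'→ε we get {ε}. So FIRST(S') = {ε, b, y}.
FIRST(U): from U→ε we get {ε}; from U→S S' we get {ε, b, y}. So FIRST(U) = {ε, b, y}.
FIRST(P'): from P'→a we get {a}; from P'→S U a we get {a, b, y}. So FIRST(P') = {a, b, y}.
FIRST(P): from P→P' a we get {a, b, y}; from P→U U P we get {a, b, y}; from P→a U y we get {a}. So FIRST(P) = {a, b, y}.
FOLLOW(P) includes $ since P is the start symbol.
FOLLOW(P): in P→U U P, the suffix after P is empty (adds nothing new). Thus FOLLOW(P) = {$}.
FOLLOW(U): in P→U U P (occurrence 1), U is followed by U P with FIRST {a, b, y}; in P→U U P (occurrence 2), U is followed by P with FIRST {a, b, y}; in P→a U y, U is followed by y with FIRST {y}; in S→b U b, U is followed by b with FIRST {b}; in P'→S U a, U is followed by a with FIRST {a}. Thus FOLLOW(U) = {a, b, y}.
FOLLOW(P'): in P→P' a, P' is followed by a with FIRST {a}. Thus FOLLOW(P') = {a}.
FOLLOW(S'): in U→S S', the suffix after S' is empty, so FOLLOW(S') ⊇ FOLLOW(U) = {a, b, y}; in S'→S S', the suffix after S' is empty (adds nothing new). Thus FOLLOW(S') = {a, b, y}.
FOLLOW(S): in U→S S', S is followed by S' with FIRST {ε, b, y}; in U→S S', the suffix after S is nullable, so FOLLOW(S) ⊇ FOLLOW(U) = {a, b, y}; in P'→S U a, S is followed by U a with FIRST {a, b, y}; in S'→S S', S is followed by S' with FIRST {ε, b, y}; in S'→S S', the suffix after S is nullable, so FOLLOW(S) ⊇ FOLLOW(S') = {a, b, y}. Thus FOLLOW(S) = {a, b, y}.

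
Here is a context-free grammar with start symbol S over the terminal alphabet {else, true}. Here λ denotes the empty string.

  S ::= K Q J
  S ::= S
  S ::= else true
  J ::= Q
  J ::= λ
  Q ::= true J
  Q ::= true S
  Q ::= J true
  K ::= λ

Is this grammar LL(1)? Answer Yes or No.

FIRST(S) = {else, true}
FIRST(J) = {λ, true}
FIRST(Q) = {true}
FIRST(K) = {λ}
FOLLOW(S) = {$, true}
FOLLOW(J) = {$, true}
FOLLOW(Q) = {$, true}
FOLLOW(K) = {true}
Cell M[J, true] receives both J ::= Q and J ::= λ — the grammar is not LL(1).

No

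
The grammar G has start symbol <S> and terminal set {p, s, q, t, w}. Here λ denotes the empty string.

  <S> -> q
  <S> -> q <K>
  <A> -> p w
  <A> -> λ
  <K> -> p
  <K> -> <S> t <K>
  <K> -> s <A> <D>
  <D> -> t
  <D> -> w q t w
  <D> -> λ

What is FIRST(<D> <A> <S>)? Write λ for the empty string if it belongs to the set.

{p, q, t, w}

FIRST(<S>) = {q}
FIRST(<A>) = {λ, p}
FIRST(<D>) = {λ, t, w}
FIRST(<K>) = {p, q, s}  (via <S> t <K>)
FIRST(<D> <A> <S>): take FIRST of each symbol in turn, carrying on past any symbol whose FIRST contains λ; result {p, q, t, w}.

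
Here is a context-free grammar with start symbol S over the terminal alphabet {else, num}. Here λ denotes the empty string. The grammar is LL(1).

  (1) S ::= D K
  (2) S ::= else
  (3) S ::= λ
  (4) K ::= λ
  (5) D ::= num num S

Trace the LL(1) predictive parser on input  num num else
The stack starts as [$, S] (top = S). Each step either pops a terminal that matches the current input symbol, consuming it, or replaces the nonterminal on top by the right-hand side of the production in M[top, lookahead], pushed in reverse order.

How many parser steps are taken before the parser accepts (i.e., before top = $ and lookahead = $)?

7

step 1: stack=$ S  input=num num else $  — expand S ::= D K
step 2: stack=$ K D  input=num num else $  — expand D ::= num num S
step 3: stack=$ K S num num  input=num num else $  — match num
step 4: stack=$ K S num  input=num else $  — match num
step 5: stack=$ K S  input=else $  — expand S ::= else
step 6: stack=$ K else  input=else $  — match else
step 7: stack=$ K  input=$  — expand K ::= λ
Accept reached after 7 steps.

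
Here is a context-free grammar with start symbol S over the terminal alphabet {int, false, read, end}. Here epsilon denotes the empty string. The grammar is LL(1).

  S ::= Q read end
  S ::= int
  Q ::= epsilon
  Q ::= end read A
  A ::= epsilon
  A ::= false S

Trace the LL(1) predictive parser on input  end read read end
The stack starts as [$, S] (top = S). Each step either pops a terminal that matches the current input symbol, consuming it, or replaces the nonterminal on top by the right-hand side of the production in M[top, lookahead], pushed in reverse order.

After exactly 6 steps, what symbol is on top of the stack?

end

step 1: stack=$ S  input=end read read end $  — expand S ::= Q read end
step 2: stack=$ end read Q  input=end read read end $  — expand Q ::= end read A
step 3: stack=$ end read A read end  input=end read read end $  — match end
step 4: stack=$ end read A read  input=read read end $  — match read
step 5: stack=$ end read A  input=read end $  — expand A ::= epsilon
step 6: stack=$ end read  input=read end $  — match read
Stack after step 6: $ end (top = end).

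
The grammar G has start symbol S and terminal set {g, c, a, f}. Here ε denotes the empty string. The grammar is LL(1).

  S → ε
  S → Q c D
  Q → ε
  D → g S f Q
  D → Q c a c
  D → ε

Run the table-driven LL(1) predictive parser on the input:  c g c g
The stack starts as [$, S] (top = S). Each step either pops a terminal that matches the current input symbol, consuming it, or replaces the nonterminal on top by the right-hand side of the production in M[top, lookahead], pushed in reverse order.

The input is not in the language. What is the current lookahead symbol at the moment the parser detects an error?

step 1: stack=$ S  input=c g c g $  — expand S → Q c D
step 2: stack=$ D c Q  input=c g c g $  — expand Q → ε
step 3: stack=$ D c  input=c g c g $  — match c
step 4: stack=$ D  input=g c g $  — expand D → g S f Q
step 5: stack=$ Q f S g  input=g c g $  — match g
step 6: stack=$ Q f S  input=c g $  — expand S → Q c D
step 7: stack=$ Q f D c Q  input=c g $  — expand Q → ε
step 8: stack=$ Q f D c  input=c g $  — match c
step 9: stack=$ Q f D  input=g $  — expand D → g S f Q
step 10: stack=$ Q f Q f S g  input=g $  — match g
step 11: stack=$ Q f Q f S  input=$  — expand S → ε
step 12: stack=$ Q f Q f  input=$  — error: top is terminal f but lookahead is $

$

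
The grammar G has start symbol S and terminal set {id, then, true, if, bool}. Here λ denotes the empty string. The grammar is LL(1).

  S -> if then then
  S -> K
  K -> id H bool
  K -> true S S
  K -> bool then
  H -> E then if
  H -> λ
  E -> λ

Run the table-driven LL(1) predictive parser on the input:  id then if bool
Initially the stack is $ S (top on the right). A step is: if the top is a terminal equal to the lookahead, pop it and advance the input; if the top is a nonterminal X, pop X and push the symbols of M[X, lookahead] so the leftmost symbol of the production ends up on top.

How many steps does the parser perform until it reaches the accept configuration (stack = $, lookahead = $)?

     Stack             Input              Action
  1  $ S               id then if bool $  expand S -> K
  2  $ K               id then if bool $  expand K -> id H bool
  3  $ bool H id       id then if bool $  match id
  4  $ bool H          then if bool $     expand H -> E then if
  5  $ bool if then E  then if bool $     expand E -> λ
  6  $ bool if then    then if bool $     match then
  7  $ bool if         if bool $          match if
  8  $ bool            bool $             match bool
Accept reached after 8 steps.

8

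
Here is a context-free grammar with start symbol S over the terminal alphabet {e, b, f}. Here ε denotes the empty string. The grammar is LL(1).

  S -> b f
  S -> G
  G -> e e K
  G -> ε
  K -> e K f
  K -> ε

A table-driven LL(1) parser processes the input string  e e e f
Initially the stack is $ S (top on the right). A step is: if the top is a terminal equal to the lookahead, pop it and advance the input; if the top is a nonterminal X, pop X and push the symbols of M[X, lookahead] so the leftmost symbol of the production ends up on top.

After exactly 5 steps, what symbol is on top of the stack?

step 1: stack=$ S  input=e e e f $  — expand S -> G
step 2: stack=$ G  input=e e e f $  — expand G -> e e K
step 3: stack=$ K e e  input=e e e f $  — match e
step 4: stack=$ K e  input=e e f $  — match e
step 5: stack=$ K  input=e f $  — expand K -> e K f
Stack after step 5: $ f K e (top = e).

e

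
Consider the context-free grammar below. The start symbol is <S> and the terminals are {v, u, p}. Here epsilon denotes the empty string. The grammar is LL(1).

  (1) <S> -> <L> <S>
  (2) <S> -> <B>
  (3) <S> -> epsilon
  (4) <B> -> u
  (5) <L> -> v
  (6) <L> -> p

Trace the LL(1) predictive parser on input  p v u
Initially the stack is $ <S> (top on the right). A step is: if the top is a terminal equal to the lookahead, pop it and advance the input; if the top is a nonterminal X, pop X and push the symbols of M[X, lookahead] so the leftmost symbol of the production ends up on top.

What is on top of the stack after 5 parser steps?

     Stack      Input    Action
  1  $ <S>      p v u $  expand <S> -> <L> <S>
  2  $ <S> <L>  p v u $  expand <L> -> p
  3  $ <S> p    p v u $  match p
  4  $ <S>      v u $    expand <S> -> <L> <S>
  5  $ <S> <L>  v u $    expand <L> -> v
Stack after step 5: $ <S> v (top = v).

v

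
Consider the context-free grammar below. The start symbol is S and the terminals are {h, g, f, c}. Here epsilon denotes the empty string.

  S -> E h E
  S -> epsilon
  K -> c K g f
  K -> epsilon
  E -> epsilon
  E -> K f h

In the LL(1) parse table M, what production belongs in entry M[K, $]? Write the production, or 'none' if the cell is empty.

FIRST(K) = {epsilon, c}
FIRST(E) = {epsilon, c, f}  (via K f h)
FIRST(S) = {epsilon, c, f, h}  (via E h E)
FOLLOW(S) includes $ since S is the start symbol.
FOLLOW(K): in K->c K g f, K is followed by g f with FIRST {g}; in E->K f h, K is followed by f h with FIRST {f}. Thus FOLLOW(K) = {f, g}.
For K -> c K g f: FIRST(c K g f) = {c}, so it goes in M[K, t] for t ∈ {c}.
For K -> epsilon: FIRST(epsilon) = {epsilon}, so it goes in M[K, t] for t ∈ {}; since epsilon ∈ FIRST, also for every t ∈ FOLLOW(K) = {f, g}.
None of these place a production in M[K, $].

none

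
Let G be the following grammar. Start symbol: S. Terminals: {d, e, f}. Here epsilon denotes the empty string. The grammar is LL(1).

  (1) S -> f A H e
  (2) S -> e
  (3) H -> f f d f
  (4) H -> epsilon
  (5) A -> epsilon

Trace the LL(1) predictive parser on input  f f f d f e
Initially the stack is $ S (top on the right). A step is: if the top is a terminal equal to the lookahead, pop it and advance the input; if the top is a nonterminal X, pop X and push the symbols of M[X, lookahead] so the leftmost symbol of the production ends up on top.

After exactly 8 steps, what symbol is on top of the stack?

e

step 1: stack=$ S  input=f f f d f e $  — expand S -> f A H e
step 2: stack=$ e H A f  input=f f f d f e $  — match f
step 3: stack=$ e H A  input=f f d f e $  — expand A -> epsilon
step 4: stack=$ e H  input=f f d f e $  — expand H -> f f d f
step 5: stack=$ e f d f f  input=f f d f e $  — match f
step 6: stack=$ e f d f  input=f d f e $  — match f
step 7: stack=$ e f d  input=d f e $  — match d
step 8: stack=$ e f  input=f e $  — match f
Stack after step 8: $ e (top = e).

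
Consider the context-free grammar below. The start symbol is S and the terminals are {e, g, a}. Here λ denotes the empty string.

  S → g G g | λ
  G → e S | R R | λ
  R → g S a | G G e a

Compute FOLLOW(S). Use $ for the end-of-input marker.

FIRST(S): from S→g G g we get {g}; from S→λ we get {λ}. So FIRST(S) = {λ, g}.
FIRST(G): from G→e S we get {e}; from G→R R we get {e, g}; from G→λ we get {λ}. So FIRST(G) = {λ, e, g}.
FIRST(R): from R→g S a we get {g}; from R→G G e a we get {e, g}. So FIRST(R) = {e, g}.
FOLLOW(S) includes $ since S is the start symbol.
FOLLOW(G): in S→g G g, G is followed by g with FIRST {g}; in R→G G e a (occurrence 1), G is followed by G e a with FIRST {e, g}; in R→G G e a (occurrence 2), G is followed by e a with FIRST {e}. Thus FOLLOW(G) = {e, g}.
FOLLOW(S): in G→e S, the suffix after S is empty, so FOLLOW(S) ⊇ FOLLOW(G) = {e, g}; in R→g S a, S is followed by a with FIRST {a}. Thus FOLLOW(S) = {$, a, e, g}.
FOLLOW(R): in G→R R (occurrence 1), R is followed by R with FIRST {e, g}; in G→R R (occurrence 2), the suffix after R is empty, so FOLLOW(R) ⊇ FOLLOW(G) = {e, g}. Thus FOLLOW(R) = {e, g}.

{$, a, e, g}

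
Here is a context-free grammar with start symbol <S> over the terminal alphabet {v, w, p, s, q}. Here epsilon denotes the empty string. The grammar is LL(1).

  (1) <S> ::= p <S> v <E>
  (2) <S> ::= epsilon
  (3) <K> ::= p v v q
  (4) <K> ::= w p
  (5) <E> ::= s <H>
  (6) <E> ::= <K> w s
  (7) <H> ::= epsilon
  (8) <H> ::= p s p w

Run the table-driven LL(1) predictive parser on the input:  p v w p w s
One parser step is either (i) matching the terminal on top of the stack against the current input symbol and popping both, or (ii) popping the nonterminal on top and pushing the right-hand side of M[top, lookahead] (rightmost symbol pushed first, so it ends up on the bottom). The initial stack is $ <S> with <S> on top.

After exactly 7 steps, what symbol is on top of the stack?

     Stack          Input          Action
  1  $ <S>          p v w p w s $  expand <S> ::= p <S> v <E>
  2  $ <E> v <S> p  p v w p w s $  match p
  3  $ <E> v <S>    v w p w s $    expand <S> ::= epsilon
  4  $ <E> v        v w p w s $    match v
  5  $ <E>          w p w s $      expand <E> ::= <K> w s
  6  $ s w <K>      w p w s $      expand <K> ::= w p
  7  $ s w p w      w p w s $      match w
Stack after step 7: $ s w p (top = p).

p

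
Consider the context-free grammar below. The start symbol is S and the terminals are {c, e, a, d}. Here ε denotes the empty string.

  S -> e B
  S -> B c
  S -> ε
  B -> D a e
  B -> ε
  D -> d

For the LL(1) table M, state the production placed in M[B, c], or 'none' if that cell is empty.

B -> ε

FIRST(D) = {d}
FIRST(B) = {ε, d}  (via D a e)
FIRST(S) = {ε, c, d, e}  (via B c)
FOLLOW(S) includes $ since S is the start symbol.
FOLLOW(S): S appears on no right-hand side. Thus FOLLOW(S) = {$}.
FOLLOW(B): in S->e B, the suffix after B is empty, so FOLLOW(B) ⊇ FOLLOW(S) = {$}; in S->B c, B is followed by c with FIRST {c}. Thus FOLLOW(B) = {$, c}.
For B -> D a e: FIRST(D a e) = {d}, so it goes in M[B, t] for t ∈ {d}.
For B -> ε: FIRST(ε) = {ε}, so it goes in M[B, t] for t ∈ {}; since ε ∈ FIRST, also for every t ∈ FOLLOW(B) = {$, c}.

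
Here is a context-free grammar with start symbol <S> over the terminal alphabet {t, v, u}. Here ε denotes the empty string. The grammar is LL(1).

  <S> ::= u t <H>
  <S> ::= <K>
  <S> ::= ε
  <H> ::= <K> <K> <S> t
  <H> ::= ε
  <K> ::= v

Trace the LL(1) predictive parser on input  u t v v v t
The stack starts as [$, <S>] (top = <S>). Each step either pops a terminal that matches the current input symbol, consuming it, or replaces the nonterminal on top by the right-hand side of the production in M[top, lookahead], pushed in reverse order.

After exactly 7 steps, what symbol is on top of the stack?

step 1: stack=$ <S>  input=u t v v v t $  — expand <S> ::= u t <H>
step 2: stack=$ <H> t u  input=u t v v v t $  — match u
step 3: stack=$ <H> t  input=t v v v t $  — match t
step 4: stack=$ <H>  input=v v v t $  — expand <H> ::= <K> <K> <S> t
step 5: stack=$ t <S> <K> <K>  input=v v v t $  — expand <K> ::= v
step 6: stack=$ t <S> <K> v  input=v v v t $  — match v
step 7: stack=$ t <S> <K>  input=v v t $  — expand <K> ::= v
Stack after step 7: $ t <S> v (top = v).

v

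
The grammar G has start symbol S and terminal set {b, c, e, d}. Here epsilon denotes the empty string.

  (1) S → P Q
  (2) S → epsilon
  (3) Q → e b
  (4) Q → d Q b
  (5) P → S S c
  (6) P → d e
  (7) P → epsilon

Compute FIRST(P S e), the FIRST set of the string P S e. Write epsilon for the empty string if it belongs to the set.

FIRST(Q) = {d, e}
FIRST(S) = {epsilon, c, d, e}  (via P Q)
FIRST(P) = {epsilon, c, d, e}  (via S S c)
FIRST(P S e): take FIRST of each symbol in turn, carrying on past any symbol whose FIRST contains epsilon; result {c, d, e}.

{c, d, e}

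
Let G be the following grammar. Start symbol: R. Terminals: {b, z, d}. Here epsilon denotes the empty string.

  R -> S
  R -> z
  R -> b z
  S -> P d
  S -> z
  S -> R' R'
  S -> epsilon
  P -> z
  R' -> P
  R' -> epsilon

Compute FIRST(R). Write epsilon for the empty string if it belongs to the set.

{epsilon, b, z}

FIRST(P): from P->z we get {z}. So FIRST(P) = {z}.
FIRST(R'): from R'->P we get {z}; from R'->epsilon we get {epsilon}. So FIRST(R') = {epsilon, z}.
FIRST(S): from S->P d we get {z}; from S->z we get {z}; from S->R' R' we get {epsilon, z}; from S->epsilon we get {epsilon}. So FIRST(S) = {epsilon, z}.
FIRST(R): from R->S we get {epsilon, z}; from R->z we get {z}; from R->b z we get {b}. So FIRST(R) = {epsilon, b, z}.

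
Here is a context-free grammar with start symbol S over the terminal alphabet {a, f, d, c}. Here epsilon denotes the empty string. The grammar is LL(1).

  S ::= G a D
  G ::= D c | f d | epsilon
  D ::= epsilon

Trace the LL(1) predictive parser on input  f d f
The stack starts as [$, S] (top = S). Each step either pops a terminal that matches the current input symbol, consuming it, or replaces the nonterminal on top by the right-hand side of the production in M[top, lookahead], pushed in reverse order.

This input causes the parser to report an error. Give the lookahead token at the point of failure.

     Stack      Input    Action
  1  $ S        f d f $  expand S ::= G a D
  2  $ D a G    f d f $  expand G ::= f d
  3  $ D a d f  f d f $  match f
  4  $ D a d    d f $    match d
  5  $ D a      f $      error: top is terminal a but lookahead is f

f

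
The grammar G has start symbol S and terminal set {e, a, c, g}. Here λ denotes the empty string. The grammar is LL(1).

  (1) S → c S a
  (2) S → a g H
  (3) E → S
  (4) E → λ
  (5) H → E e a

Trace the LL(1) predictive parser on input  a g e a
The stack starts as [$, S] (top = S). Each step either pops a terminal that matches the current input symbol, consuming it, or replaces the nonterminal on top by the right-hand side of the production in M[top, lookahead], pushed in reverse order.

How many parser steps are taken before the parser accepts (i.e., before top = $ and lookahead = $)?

7

     Stack    Input      Action
  1  $ S      a g e a $  expand S → a g H
  2  $ H g a  a g e a $  match a
  3  $ H g    g e a $    match g
  4  $ H      e a $      expand H → E e a
  5  $ a e E  e a $      expand E → λ
  6  $ a e    e a $      match e
  7  $ a      a $        match a
Accept reached after 7 steps.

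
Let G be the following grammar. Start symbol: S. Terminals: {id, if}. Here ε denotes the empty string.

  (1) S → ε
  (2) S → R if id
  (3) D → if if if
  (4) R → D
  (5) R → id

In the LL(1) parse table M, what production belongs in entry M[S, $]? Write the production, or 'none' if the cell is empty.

S → ε

FIRST(D) = {if}
FIRST(R) = {id, if}  (via D)
FIRST(S) = {ε, id, if}  (via R if id)
FOLLOW(S) includes $ since S is the start symbol.
FOLLOW(S): S appears on no right-hand side. Thus FOLLOW(S) = {$}.
For S → ε: FIRST(ε) = {ε}, so it goes in M[S, t] for t ∈ {}; since ε ∈ FIRST, also for every t ∈ FOLLOW(S) = {$}.
For S → R if id: FIRST(R if id) = {id, if}, so it goes in M[S, t] for t ∈ {id, if}.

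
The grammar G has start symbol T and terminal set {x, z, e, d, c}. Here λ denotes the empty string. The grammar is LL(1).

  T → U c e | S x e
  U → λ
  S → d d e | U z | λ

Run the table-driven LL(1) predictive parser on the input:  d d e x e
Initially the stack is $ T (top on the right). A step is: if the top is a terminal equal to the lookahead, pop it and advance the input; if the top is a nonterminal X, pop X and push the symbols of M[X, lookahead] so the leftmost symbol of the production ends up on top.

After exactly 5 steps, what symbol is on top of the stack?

x

     Stack        Input        Action
  1  $ T          d d e x e $  expand T → S x e
  2  $ e x S      d d e x e $  expand S → d d e
  3  $ e x e d d  d d e x e $  match d
  4  $ e x e d    d e x e $    match d
  5  $ e x e      e x e $      match e
Stack after step 5: $ e x (top = x).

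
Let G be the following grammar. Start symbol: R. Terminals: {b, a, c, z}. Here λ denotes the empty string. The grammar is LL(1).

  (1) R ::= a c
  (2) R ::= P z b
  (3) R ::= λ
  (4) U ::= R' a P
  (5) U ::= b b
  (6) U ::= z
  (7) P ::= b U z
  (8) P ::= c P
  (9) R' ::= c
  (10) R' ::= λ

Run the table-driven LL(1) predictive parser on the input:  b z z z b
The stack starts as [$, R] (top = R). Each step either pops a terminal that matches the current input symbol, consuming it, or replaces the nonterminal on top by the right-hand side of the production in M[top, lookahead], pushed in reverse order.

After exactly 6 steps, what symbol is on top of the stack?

step 1: stack=$ R  input=b z z z b $  — expand R ::= P z b
step 2: stack=$ b z P  input=b z z z b $  — expand P ::= b U z
step 3: stack=$ b z z U b  input=b z z z b $  — match b
step 4: stack=$ b z z U  input=z z z b $  — expand U ::= z
step 5: stack=$ b z z z  input=z z z b $  — match z
step 6: stack=$ b z z  input=z z b $  — match z
Stack after step 6: $ b z (top = z).

z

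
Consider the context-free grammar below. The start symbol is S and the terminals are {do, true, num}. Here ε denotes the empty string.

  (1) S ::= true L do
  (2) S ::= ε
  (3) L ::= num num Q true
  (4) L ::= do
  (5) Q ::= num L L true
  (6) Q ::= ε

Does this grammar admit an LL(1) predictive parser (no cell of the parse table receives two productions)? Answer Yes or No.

Yes

FIRST(S) = {ε, true}
FIRST(L) = {do, num}
FIRST(Q) = {ε, num}
FOLLOW(S) = {$}
FOLLOW(L) = {do, num, true}
FOLLOW(Q) = {true}
Each cell of M receives at most one production.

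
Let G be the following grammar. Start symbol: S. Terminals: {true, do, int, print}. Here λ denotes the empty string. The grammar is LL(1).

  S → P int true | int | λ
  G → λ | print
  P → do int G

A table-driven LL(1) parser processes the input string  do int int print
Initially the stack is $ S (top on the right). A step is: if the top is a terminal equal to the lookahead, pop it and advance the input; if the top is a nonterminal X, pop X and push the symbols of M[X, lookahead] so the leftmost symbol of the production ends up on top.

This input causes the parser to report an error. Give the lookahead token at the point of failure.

print

     Stack                Input               Action
  1  $ S                  do int int print $  expand S → P int true
  2  $ true int P         do int int print $  expand P → do int G
  3  $ true int G int do  do int int print $  match do
  4  $ true int G int     int int print $     match int
  5  $ true int G         int print $         expand G → λ
  6  $ true int           int print $         match int
  7  $ true               print $             error: top is terminal true but lookahead is print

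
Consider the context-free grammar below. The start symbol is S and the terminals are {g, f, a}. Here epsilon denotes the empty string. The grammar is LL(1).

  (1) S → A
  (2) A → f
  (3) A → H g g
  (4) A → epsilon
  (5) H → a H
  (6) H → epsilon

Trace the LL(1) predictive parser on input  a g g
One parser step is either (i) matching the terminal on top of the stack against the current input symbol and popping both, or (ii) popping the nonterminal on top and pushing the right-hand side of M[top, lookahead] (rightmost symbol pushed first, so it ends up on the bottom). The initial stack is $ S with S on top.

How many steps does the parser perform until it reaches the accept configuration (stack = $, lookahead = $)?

step 1: stack=$ S  input=a g g $  — expand S → A
step 2: stack=$ A  input=a g g $  — expand A → H g g
step 3: stack=$ g g H  input=a g g $  — expand H → a H
step 4: stack=$ g g H a  input=a g g $  — match a
step 5: stack=$ g g H  input=g g $  — expand H → epsilon
step 6: stack=$ g g  input=g g $  — match g
step 7: stack=$ g  input=g $  — match g
Accept reached after 7 steps.

7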